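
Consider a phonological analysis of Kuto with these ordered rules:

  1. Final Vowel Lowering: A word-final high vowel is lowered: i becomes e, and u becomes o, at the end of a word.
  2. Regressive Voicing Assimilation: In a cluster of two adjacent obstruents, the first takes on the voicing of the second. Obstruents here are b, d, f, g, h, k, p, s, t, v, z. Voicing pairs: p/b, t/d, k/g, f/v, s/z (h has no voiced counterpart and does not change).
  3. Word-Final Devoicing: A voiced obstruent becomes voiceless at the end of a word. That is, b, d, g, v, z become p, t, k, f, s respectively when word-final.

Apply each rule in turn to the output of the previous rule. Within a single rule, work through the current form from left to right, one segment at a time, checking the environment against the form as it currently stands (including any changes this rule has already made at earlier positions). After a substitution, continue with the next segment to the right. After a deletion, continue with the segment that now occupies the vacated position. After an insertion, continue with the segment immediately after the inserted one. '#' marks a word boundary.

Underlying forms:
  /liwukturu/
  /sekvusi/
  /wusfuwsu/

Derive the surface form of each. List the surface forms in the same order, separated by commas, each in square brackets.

[liwukturo], [segvuse], [wusfuwso]

/liwukturu/:
  1 Final Vowel Lowering: [liwukturu] → [liwukturo]
  2 Regressive Voicing Assimilation: no change — [liwukturo]
  3 Word-Final Devoicing: no change — [liwukturo]
/sekvusi/:
  1 Final Vowel Lowering: [sekvusi] → [sekvuse]
  2 Regressive Voicing Assimilation: [sekvuse] → [segvuse]
  3 Word-Final Devoicing: no change — [segvuse]
/wusfuwsu/:
  1 Final Vowel Lowering: [wusfuwsu] → [wusfuwso]
  2 Regressive Voicing Assimilation: no change — [wusfuwso]
  3 Word-Final Devoicing: no change — [wusfuwso]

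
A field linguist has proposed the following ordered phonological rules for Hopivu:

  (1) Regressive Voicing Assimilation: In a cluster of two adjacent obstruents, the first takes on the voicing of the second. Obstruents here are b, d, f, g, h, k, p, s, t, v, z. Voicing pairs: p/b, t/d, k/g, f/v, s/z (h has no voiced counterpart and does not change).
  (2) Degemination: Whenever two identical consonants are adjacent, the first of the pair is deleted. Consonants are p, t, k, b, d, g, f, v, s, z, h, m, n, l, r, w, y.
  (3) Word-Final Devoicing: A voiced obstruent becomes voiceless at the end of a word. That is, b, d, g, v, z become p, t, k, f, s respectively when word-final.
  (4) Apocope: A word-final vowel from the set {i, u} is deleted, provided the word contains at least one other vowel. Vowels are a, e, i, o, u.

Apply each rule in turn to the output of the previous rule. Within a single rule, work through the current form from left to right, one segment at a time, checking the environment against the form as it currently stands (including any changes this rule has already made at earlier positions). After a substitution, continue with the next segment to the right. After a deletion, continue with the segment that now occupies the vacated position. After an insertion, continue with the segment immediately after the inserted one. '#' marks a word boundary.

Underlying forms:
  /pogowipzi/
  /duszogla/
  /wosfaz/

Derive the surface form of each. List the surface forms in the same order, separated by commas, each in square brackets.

[pogowibz], [duzogla], [wosfas]

/pogowipzi/:
  (1) Regressive Voicing Assimilation: [pogowipzi] → [pogowibzi]
  (2) Degemination: no change — [pogowibzi]
  (3) Word-Final Devoicing: no change — [pogowibzi]
  (4) Apocope: [pogowibzi] → [pogowibz]
/duszogla/:
  (1) Regressive Voicing Assimilation: [duszogla] → [duzzogla]
  (2) Degemination: [duzzogla] → [duzogla]
  (3) Word-Final Devoicing: no change — [duzogla]
  (4) Apocope: no change — [duzogla]
/wosfaz/:
  (1) Regressive Voicing Assimilation: no change — [wosfaz]
  (2) Degemination: no change — [wosfaz]
  (3) Word-Final Devoicing: [wosfaz] → [wosfas]
  (4) Apocope: no change — [wosfas]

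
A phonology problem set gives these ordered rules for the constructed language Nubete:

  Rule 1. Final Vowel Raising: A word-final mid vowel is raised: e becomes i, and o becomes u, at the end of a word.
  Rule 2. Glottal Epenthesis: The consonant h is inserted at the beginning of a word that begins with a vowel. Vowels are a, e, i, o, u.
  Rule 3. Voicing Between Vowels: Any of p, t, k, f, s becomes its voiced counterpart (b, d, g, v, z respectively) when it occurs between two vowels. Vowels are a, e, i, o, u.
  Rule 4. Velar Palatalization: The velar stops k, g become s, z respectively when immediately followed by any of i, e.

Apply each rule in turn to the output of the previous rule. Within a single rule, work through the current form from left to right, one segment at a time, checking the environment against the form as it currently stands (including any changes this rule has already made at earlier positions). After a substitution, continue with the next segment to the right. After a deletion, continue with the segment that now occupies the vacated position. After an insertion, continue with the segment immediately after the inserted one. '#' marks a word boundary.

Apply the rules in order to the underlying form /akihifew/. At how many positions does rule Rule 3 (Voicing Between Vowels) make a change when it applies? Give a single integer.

Rule 1 Final Vowel Raising: no change — [akihifew]
Rule 2 Glottal Epenthesis: [akihifew] → [hakihifew]
Rule 3 Voicing Between Vowels: [hakihifew] → [hagihivew]
Rule 4 Velar Palatalization: [hagihivew] → [hazihivew]
Rule Rule 3 changed 2 position(s).

2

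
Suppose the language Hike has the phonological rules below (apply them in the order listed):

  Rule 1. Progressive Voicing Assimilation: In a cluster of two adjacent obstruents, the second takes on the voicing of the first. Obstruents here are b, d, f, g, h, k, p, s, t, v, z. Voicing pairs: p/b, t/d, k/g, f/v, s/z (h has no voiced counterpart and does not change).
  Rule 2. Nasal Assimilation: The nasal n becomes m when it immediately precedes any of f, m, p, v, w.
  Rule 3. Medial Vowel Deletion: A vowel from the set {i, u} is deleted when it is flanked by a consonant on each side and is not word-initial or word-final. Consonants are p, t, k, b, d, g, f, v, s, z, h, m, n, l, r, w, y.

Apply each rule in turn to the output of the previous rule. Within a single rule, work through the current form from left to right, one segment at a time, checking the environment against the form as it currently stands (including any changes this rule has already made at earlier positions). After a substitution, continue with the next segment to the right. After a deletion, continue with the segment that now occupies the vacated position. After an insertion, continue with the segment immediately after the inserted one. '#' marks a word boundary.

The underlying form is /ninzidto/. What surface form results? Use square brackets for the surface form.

[nnzddo]

Rule 1 Progressive Voicing Assimilation: [ninzidto] → [ninziddo]
Rule 2 Nasal Assimilation: no change — [ninziddo]
Rule 3 Medial Vowel Deletion: [ninziddo] → [nnzddo]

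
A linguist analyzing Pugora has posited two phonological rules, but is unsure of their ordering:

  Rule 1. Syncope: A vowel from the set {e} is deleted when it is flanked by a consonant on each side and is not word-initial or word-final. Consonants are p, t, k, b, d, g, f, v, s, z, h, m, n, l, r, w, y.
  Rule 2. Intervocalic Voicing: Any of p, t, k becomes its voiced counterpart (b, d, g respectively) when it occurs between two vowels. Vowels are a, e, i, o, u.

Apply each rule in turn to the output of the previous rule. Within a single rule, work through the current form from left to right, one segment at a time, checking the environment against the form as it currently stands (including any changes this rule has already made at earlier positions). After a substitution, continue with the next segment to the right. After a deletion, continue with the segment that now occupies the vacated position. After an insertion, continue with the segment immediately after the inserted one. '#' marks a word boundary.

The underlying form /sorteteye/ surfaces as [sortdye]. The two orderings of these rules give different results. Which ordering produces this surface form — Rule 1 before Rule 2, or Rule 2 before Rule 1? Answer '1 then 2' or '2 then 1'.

2 then 1

Order 1 then 2:
  1 Syncope: [sorteteye] → [sorttye]
  2 Intervocalic Voicing: no change — [sorttye]
  result: [sorttye]
Order 2 then 1:
  2 Intervocalic Voicing: [sorteteye] → [sortedeye]
  1 Syncope: [sortedeye] → [sortdye]
  result: [sortdye]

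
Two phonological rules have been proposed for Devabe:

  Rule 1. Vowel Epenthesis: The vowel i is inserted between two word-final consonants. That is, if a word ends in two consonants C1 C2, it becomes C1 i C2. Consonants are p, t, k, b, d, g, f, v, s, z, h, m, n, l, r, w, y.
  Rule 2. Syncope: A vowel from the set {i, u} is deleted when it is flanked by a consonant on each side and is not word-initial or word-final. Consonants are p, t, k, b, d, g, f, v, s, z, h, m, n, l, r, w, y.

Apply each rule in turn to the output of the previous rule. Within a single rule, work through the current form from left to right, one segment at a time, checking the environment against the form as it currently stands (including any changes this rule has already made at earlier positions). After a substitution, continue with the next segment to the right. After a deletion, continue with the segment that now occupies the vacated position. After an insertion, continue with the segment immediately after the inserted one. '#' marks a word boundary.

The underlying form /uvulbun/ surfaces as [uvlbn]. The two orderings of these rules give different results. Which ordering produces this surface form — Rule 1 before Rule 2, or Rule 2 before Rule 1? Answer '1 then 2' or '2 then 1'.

Order 1 then 2:
  1 Vowel Epenthesis: no change — [uvulbun]
  2 Syncope: [uvulbun] → [uvlbn]
  result: [uvlbn]
Order 2 then 1:
  2 Syncope: [uvulbun] → [uvlbn]
  1 Vowel Epenthesis: [uvlbn] → [uvlbin]
  result: [uvlbin]

1 then 2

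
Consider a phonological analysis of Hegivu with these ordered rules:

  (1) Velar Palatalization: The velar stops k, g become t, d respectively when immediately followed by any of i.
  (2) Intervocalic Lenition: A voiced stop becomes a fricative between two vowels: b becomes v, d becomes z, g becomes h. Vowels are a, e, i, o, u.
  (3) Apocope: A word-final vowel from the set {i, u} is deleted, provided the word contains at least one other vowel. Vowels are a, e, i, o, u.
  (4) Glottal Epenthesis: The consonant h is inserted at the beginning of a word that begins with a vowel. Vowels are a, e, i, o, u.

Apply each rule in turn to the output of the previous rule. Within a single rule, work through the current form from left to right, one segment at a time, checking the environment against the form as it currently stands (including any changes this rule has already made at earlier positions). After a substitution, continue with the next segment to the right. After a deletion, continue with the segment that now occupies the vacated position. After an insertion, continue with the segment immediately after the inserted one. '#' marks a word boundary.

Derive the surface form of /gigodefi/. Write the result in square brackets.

(1) Velar Palatalization: [gigodefi] → [digodefi]
(2) Intervocalic Lenition: [digodefi] → [dihozefi]
(3) Apocope: [dihozefi] → [dihozef]
(4) Glottal Epenthesis: no change — [dihozef]

[dihozef]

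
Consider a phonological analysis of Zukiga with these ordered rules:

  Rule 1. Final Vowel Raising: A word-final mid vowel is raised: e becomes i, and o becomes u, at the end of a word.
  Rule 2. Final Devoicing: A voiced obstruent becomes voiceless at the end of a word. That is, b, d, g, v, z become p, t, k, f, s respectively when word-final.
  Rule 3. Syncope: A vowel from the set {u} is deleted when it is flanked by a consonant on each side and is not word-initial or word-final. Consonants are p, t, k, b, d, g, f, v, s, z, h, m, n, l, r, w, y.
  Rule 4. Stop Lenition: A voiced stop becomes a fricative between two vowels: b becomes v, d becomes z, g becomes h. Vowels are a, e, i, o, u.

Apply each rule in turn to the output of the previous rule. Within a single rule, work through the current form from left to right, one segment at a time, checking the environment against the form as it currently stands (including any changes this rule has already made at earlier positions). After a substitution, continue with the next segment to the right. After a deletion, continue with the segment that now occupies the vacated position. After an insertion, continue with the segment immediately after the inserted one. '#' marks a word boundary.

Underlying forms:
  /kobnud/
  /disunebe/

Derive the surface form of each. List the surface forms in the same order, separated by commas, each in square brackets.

/kobnud/:
  Rule 1 Final Vowel Raising: no change — [kobnud]
  Rule 2 Final Devoicing: [kobnud] → [kobnut]
  Rule 3 Syncope: [kobnut] → [kobnt]
  Rule 4 Stop Lenition: no change — [kobnt]
/disunebe/:
  Rule 1 Final Vowel Raising: [disunebe] → [disunebi]
  Rule 2 Final Devoicing: no change — [disunebi]
  Rule 3 Syncope: [disunebi] → [disnebi]
  Rule 4 Stop Lenition: [disnebi] → [disnevi]

[kobnt], [disnevi]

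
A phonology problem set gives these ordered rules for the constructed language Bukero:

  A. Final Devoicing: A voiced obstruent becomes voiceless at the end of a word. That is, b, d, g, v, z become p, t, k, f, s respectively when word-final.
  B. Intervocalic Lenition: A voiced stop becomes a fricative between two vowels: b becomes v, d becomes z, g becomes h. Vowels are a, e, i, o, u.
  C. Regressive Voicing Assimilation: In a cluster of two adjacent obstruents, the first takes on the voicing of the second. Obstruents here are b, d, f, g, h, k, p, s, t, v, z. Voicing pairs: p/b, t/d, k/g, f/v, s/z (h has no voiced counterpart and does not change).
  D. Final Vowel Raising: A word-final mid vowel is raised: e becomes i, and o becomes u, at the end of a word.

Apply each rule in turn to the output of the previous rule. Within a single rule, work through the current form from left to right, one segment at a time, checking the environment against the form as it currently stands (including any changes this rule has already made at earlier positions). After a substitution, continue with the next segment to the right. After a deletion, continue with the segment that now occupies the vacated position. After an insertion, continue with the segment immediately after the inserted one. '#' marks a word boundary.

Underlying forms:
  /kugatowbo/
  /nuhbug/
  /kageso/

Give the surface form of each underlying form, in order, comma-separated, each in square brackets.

/kugatowbo/:
  A Final Devoicing: no change — [kugatowbo]
  B Intervocalic Lenition: [kugatowbo] → [kuhatowbo]
  C Regressive Voicing Assimilation: no change — [kuhatowbo]
  D Final Vowel Raising: [kuhatowbo] → [kuhatowbu]
/nuhbug/:
  A Final Devoicing: [nuhbug] → [nuhbuk]
  B Intervocalic Lenition: no change — [nuhbuk]
  C Regressive Voicing Assimilation: no change — [nuhbuk]
  D Final Vowel Raising: no change — [nuhbuk]
/kageso/:
  A Final Devoicing: no change — [kageso]
  B Intervocalic Lenition: [kageso] → [kaheso]
  C Regressive Voicing Assimilation: no change — [kaheso]
  D Final Vowel Raising: [kaheso] → [kahesu]

[kuhatowbu], [nuhbuk], [kahesu]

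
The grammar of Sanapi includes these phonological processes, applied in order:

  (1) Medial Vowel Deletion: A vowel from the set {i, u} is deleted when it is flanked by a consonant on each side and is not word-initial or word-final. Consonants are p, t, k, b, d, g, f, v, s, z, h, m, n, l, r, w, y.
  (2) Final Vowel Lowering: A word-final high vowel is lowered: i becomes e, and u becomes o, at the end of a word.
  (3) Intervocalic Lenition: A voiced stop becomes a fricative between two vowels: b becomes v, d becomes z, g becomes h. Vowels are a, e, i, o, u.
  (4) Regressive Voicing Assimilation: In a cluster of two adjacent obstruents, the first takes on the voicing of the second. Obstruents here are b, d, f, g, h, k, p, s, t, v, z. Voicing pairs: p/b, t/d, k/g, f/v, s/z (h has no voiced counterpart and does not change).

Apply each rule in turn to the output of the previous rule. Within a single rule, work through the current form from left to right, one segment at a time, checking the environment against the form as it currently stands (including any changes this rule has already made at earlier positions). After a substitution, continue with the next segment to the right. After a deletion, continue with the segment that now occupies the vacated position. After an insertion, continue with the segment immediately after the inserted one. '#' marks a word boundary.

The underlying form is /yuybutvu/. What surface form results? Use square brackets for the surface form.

[yypdvo]

(1) Medial Vowel Deletion: [yuybutvu] → [yybtvu]
(2) Final Vowel Lowering: [yybtvu] → [yybtvo]
(3) Intervocalic Lenition: no change — [yybtvo]
(4) Regressive Voicing Assimilation: [yybtvo] → [yypdvo]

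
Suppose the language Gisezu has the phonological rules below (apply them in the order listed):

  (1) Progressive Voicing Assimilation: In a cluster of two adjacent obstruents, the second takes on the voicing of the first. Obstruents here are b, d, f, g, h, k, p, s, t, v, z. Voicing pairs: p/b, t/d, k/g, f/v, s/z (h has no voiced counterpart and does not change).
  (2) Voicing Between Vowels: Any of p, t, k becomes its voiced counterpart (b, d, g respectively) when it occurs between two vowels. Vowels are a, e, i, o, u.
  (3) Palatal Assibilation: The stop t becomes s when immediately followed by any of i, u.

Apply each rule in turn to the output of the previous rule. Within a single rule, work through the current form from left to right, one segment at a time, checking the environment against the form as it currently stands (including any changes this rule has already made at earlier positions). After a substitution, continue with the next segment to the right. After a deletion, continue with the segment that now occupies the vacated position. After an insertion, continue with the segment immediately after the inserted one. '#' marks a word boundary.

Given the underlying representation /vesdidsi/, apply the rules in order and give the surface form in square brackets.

(1) Progressive Voicing Assimilation: [vesdidsi] → [vestidzi]
(2) Voicing Between Vowels: no change — [vestidzi]
(3) Palatal Assibilation: [vestidzi] → [vessidzi]

[vessidzi]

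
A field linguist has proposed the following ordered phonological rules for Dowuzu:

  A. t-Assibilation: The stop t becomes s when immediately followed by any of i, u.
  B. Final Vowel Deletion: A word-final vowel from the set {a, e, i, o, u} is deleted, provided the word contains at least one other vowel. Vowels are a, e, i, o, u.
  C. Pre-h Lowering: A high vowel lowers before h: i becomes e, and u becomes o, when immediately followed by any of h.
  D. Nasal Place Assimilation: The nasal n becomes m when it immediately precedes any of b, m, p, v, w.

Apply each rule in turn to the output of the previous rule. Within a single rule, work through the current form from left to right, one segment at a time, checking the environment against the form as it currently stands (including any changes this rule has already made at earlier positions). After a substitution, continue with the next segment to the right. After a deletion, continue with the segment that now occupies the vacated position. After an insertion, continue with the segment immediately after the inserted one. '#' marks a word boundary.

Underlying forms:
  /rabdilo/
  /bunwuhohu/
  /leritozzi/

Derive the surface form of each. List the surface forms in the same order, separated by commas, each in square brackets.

[rabdil], [bumwohoh], [leritozz]

/rabdilo/:
  A t-Assibilation: no change — [rabdilo]
  B Final Vowel Deletion: [rabdilo] → [rabdil]
  C Pre-h Lowering: no change — [rabdil]
  D Nasal Place Assimilation: no change — [rabdil]
/bunwuhohu/:
  A t-Assibilation: no change — [bunwuhohu]
  B Final Vowel Deletion: [bunwuhohu] → [bunwuhoh]
  C Pre-h Lowering: [bunwuhoh] → [bunwohoh]
  D Nasal Place Assimilation: [bunwohoh] → [bumwohoh]
/leritozzi/:
  A t-Assibilation: no change — [leritozzi]
  B Final Vowel Deletion: [leritozzi] → [leritozz]
  C Pre-h Lowering: no change — [leritozz]
  D Nasal Place Assimilation: no change — [leritozz]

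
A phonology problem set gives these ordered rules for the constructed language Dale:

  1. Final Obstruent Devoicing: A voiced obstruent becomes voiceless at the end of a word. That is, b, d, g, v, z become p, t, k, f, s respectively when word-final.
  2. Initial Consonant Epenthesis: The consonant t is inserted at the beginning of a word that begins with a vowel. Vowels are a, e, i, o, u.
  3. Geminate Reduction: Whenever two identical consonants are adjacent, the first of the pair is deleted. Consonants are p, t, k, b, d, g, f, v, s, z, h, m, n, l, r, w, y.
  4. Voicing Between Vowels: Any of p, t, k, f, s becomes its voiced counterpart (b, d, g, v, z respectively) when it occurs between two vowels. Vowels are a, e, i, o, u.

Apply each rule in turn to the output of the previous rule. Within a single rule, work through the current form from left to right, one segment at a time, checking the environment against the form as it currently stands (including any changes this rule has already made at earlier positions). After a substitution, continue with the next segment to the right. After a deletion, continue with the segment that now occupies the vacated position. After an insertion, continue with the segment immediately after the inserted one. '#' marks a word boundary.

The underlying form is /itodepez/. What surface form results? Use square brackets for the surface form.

[tidodebes]

1 Final Obstruent Devoicing: [itodepez] → [itodepes]
2 Initial Consonant Epenthesis: [itodepes] → [titodepes]
3 Geminate Reduction: no change — [titodepes]
4 Voicing Between Vowels: [titodepes] → [tidodebes]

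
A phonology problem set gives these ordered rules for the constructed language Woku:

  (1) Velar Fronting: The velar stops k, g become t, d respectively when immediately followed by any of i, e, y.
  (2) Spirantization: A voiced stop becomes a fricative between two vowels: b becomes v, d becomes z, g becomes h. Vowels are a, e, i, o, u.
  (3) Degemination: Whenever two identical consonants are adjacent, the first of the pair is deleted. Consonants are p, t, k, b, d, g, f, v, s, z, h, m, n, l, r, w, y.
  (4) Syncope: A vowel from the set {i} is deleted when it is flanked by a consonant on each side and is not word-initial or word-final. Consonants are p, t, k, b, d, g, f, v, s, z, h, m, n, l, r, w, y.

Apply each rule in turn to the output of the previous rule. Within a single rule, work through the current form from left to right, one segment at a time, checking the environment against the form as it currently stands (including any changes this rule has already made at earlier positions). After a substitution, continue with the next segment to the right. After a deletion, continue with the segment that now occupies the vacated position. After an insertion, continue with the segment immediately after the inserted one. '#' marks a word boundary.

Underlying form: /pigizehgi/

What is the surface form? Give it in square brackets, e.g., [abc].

(1) Velar Fronting: [pigizehgi] → [pidizehdi]
(2) Spirantization: [pidizehdi] → [pizizehdi]
(3) Degemination: no change — [pizizehdi]
(4) Syncope: [pizizehdi] → [pzzehdi]

[pzzehdi]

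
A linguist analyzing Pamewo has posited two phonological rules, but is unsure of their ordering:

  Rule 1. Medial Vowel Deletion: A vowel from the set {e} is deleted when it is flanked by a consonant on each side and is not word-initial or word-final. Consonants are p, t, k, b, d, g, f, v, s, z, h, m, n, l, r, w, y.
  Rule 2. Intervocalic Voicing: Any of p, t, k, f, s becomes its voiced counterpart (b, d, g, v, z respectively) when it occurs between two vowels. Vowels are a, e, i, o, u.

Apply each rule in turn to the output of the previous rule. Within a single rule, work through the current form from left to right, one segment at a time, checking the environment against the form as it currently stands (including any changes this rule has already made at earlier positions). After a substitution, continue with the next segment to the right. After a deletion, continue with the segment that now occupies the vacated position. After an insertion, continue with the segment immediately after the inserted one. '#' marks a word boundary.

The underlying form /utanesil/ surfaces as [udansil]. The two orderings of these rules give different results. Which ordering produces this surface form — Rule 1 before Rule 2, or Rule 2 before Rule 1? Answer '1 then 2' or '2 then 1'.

1 then 2

Order 1 then 2:
  1 Medial Vowel Deletion: [utanesil] → [utansil]
  2 Intervocalic Voicing: [utansil] → [udansil]
  result: [udansil]
Order 2 then 1:
  2 Intervocalic Voicing: [utanesil] → [udanezil]
  1 Medial Vowel Deletion: [udanezil] → [udanzil]
  result: [udanzil]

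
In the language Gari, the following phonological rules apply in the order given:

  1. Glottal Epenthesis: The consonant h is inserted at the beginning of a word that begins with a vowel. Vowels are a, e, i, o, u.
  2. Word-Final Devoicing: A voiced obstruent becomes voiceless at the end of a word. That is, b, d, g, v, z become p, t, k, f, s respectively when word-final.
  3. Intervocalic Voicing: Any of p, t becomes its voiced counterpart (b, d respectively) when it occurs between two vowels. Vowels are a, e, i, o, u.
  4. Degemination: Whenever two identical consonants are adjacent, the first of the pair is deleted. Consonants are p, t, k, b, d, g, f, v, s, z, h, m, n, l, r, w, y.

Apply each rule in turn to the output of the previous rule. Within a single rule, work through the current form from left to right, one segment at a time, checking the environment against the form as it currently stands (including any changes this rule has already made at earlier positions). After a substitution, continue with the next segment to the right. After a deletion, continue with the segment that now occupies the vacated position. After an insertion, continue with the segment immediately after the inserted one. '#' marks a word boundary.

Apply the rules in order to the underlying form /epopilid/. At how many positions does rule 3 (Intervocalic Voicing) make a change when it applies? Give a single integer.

2

1 Glottal Epenthesis: [epopilid] → [hepopilid]
2 Word-Final Devoicing: [hepopilid] → [hepopilit]
3 Intervocalic Voicing: [hepopilit] → [hebobilit]
4 Degemination: no change — [hebobilit]
Rule 3 changed 2 position(s).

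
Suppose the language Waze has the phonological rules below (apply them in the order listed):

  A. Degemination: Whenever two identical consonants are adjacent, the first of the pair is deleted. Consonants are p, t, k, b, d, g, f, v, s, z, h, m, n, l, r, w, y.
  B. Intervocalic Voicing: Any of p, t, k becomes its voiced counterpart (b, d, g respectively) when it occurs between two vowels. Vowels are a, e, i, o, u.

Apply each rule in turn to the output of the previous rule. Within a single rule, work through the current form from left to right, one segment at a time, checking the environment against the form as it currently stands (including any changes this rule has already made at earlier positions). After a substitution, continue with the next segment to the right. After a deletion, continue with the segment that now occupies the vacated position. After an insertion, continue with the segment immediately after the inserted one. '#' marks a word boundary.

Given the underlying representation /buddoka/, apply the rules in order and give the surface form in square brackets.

[budoga]

A Degemination: [buddoka] → [budoka]
B Intervocalic Voicing: [budoka] → [budoga]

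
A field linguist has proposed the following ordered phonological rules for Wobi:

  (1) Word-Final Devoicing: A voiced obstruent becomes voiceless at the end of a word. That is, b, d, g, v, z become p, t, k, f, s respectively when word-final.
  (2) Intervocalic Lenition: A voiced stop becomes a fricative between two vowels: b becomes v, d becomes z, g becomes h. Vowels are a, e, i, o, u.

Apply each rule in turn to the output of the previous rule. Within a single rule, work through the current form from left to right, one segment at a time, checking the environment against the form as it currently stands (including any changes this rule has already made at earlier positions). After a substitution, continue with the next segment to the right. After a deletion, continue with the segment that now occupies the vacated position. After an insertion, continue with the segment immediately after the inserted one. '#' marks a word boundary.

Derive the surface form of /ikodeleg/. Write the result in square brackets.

[ikozelek]

(1) Word-Final Devoicing: [ikodeleg] → [ikodelek]
(2) Intervocalic Lenition: [ikodelek] → [ikozelek]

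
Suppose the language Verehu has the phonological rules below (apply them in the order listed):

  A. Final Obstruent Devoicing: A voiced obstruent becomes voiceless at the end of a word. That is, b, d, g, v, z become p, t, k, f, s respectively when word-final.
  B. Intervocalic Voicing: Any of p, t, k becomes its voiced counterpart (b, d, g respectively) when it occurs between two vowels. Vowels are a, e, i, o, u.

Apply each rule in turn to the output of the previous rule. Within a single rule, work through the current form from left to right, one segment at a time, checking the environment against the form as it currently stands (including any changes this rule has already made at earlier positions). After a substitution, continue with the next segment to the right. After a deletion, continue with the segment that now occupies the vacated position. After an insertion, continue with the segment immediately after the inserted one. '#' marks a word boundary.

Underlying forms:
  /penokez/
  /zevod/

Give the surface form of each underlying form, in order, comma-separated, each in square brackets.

/penokez/:
  A Final Obstruent Devoicing: [penokez] → [penokes]
  B Intervocalic Voicing: [penokes] → [penoges]
/zevod/:
  A Final Obstruent Devoicing: [zevod] → [zevot]
  B Intervocalic Voicing: no change — [zevot]

[penoges], [zevot]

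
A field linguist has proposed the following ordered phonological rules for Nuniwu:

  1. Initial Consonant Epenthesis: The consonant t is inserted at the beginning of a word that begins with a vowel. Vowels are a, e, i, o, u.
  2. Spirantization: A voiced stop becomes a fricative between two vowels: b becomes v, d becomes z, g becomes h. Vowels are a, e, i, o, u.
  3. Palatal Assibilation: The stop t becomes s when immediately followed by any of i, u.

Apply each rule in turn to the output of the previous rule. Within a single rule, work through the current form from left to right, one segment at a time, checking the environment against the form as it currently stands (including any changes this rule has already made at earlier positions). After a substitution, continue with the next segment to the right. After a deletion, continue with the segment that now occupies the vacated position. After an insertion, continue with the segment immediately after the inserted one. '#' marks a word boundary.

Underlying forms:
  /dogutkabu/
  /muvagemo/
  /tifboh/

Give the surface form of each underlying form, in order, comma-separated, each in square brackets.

/dogutkabu/:
  1 Initial Consonant Epenthesis: no change — [dogutkabu]
  2 Spirantization: [dogutkabu] → [dohutkavu]
  3 Palatal Assibilation: no change — [dohutkavu]
/muvagemo/:
  1 Initial Consonant Epenthesis: no change — [muvagemo]
  2 Spirantization: [muvagemo] → [muvahemo]
  3 Palatal Assibilation: no change — [muvahemo]
/tifboh/:
  1 Initial Consonant Epenthesis: no change — [tifboh]
  2 Spirantization: no change — [tifboh]
  3 Palatal Assibilation: [tifboh] → [sifboh]

[dohutkavu], [muvahemo], [sifboh]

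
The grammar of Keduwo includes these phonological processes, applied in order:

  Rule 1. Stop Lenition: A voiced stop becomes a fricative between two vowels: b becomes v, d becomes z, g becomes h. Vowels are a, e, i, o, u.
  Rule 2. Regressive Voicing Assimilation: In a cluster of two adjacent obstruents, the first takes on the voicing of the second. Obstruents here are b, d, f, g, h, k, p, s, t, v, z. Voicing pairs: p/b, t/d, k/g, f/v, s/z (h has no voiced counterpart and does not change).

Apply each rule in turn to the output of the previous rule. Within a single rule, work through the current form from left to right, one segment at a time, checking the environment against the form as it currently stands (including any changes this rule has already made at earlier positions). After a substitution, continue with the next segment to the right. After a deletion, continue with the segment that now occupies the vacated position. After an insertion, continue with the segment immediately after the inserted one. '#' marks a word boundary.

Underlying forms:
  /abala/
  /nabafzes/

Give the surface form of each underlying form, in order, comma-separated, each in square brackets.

/abala/:
  Rule 1 Stop Lenition: [abala] → [avala]
  Rule 2 Regressive Voicing Assimilation: no change — [avala]
/nabafzes/:
  Rule 1 Stop Lenition: [nabafzes] → [navafzes]
  Rule 2 Regressive Voicing Assimilation: [navafzes] → [navavzes]

[avala], [navavzes]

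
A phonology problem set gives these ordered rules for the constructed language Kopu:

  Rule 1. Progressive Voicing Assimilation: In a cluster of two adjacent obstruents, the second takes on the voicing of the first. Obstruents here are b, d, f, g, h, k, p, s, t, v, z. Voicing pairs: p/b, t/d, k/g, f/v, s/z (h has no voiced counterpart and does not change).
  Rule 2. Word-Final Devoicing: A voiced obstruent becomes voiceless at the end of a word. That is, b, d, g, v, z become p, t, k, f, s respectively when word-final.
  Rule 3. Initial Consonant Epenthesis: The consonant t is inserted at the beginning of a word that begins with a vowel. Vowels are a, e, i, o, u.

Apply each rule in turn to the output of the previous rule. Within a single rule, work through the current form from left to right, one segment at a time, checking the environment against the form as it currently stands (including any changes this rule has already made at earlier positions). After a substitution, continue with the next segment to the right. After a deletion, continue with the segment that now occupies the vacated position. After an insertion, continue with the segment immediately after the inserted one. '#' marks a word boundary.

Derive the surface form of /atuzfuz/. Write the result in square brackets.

[tatuzvus]

Rule 1 Progressive Voicing Assimilation: [atuzfuz] → [atuzvuz]
Rule 2 Word-Final Devoicing: [atuzvuz] → [atuzvus]
Rule 3 Initial Consonant Epenthesis: [atuzvus] → [tatuzvus]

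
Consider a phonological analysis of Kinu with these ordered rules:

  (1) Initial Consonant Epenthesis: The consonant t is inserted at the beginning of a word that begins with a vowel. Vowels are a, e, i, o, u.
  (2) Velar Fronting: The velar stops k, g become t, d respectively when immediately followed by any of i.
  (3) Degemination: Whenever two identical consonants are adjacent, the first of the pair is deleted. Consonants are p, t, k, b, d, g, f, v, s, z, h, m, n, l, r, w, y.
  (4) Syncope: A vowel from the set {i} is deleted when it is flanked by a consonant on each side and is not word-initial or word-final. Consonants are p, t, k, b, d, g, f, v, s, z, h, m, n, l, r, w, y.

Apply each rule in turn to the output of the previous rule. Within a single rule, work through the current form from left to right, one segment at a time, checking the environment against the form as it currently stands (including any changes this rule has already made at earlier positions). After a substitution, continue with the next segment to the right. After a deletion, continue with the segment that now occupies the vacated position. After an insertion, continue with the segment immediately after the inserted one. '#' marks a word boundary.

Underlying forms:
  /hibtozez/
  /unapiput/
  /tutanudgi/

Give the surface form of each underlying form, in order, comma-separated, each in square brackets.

/hibtozez/:
  (1) Initial Consonant Epenthesis: no change — [hibtozez]
  (2) Velar Fronting: no change — [hibtozez]
  (3) Degemination: no change — [hibtozez]
  (4) Syncope: [hibtozez] → [hbtozez]
/unapiput/:
  (1) Initial Consonant Epenthesis: [unapiput] → [tunapiput]
  (2) Velar Fronting: no change — [tunapiput]
  (3) Degemination: no change — [tunapiput]
  (4) Syncope: [tunapiput] → [tunapput]
/tutanudgi/:
  (1) Initial Consonant Epenthesis: no change — [tutanudgi]
  (2) Velar Fronting: [tutanudgi] → [tutanuddi]
  (3) Degemination: [tutanuddi] → [tutanudi]
  (4) Syncope: no change — [tutanudi]

[hbtozez], [tunapput], [tutanudi]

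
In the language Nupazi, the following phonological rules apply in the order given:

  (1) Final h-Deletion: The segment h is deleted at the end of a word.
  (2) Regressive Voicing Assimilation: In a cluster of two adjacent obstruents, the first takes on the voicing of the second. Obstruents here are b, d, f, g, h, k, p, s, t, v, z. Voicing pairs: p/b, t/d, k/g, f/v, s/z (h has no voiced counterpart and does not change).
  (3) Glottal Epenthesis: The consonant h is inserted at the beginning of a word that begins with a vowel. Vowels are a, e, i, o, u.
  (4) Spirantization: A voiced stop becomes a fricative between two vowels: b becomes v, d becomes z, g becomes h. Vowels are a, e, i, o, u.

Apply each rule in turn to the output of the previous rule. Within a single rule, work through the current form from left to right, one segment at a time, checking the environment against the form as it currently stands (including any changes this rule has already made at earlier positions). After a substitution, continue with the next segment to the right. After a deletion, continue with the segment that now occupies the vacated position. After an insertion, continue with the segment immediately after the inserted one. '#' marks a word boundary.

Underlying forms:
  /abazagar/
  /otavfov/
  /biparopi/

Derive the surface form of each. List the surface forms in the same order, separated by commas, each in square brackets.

/abazagar/:
  (1) Final h-Deletion: no change — [abazagar]
  (2) Regressive Voicing Assimilation: no change — [abazagar]
  (3) Glottal Epenthesis: [abazagar] → [habazagar]
  (4) Spirantization: [habazagar] → [havazahar]
/otavfov/:
  (1) Final h-Deletion: no change — [otavfov]
  (2) Regressive Voicing Assimilation: [otavfov] → [otaffov]
  (3) Glottal Epenthesis: [otaffov] → [hotaffov]
  (4) Spirantization: no change — [hotaffov]
/biparopi/:
  (1) Final h-Deletion: no change — [biparopi]
  (2) Regressive Voicing Assimilation: no change — [biparopi]
  (3) Glottal Epenthesis: no change — [biparopi]
  (4) Spirantization: no change — [biparopi]

[havazahar], [hotaffov], [biparopi]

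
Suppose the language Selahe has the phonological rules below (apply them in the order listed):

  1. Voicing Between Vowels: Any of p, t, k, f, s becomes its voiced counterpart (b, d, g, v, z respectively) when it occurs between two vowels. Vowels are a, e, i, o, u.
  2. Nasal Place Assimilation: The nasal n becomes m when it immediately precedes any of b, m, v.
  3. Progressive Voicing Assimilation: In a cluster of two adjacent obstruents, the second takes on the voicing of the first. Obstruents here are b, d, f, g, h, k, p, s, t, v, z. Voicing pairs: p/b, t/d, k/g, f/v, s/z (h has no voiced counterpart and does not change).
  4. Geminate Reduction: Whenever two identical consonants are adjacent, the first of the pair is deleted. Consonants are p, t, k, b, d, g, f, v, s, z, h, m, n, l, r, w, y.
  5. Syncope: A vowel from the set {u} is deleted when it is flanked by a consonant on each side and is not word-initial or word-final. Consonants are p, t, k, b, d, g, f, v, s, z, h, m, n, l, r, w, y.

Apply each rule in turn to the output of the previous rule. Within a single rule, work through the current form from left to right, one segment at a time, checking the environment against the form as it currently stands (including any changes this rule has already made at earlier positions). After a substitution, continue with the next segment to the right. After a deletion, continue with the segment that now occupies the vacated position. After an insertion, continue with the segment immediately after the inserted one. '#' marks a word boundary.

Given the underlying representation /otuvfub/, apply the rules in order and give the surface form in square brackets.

1 Voicing Between Vowels: [otuvfub] → [oduvfub]
2 Nasal Place Assimilation: no change — [oduvfub]
3 Progressive Voicing Assimilation: [oduvfub] → [oduvvub]
4 Geminate Reduction: [oduvvub] → [oduvub]
5 Syncope: [oduvub] → [odvb]

[odvb]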